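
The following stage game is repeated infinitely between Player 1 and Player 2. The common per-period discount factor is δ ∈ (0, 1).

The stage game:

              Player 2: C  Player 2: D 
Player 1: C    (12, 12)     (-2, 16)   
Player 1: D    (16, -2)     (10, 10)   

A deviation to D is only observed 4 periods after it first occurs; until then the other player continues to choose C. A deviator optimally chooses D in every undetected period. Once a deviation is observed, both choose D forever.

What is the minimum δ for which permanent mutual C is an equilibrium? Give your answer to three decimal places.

0.904

A deviator earns 16 for 4 periods, then 10 forever; cooperating earns 12 forever. Multiplying the IC by (1−δ):
12 ≥ 16(1−δ^4) + 10δ^4, so 6·δ^4 ≥ 4 and δ^4 ≥ 2/3.
δ ≥ (2/3)^(1/4) ≈ 0.904.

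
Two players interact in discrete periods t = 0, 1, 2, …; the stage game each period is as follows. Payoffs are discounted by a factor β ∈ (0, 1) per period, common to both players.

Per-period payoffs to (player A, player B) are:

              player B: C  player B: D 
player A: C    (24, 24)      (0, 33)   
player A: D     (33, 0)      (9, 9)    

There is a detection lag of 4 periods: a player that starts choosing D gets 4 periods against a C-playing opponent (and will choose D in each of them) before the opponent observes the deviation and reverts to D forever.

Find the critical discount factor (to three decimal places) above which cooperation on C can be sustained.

0.783

A deviator earns 33 for 4 periods, then 9 forever; cooperating earns 24 forever. Multiplying the IC by (1−β):
24 ≥ 33(1−β^4) + 9β^4, so 24·β^4 ≥ 9 and β^4 ≥ 3/8.
β ≥ (3/8)^(1/4) ≈ 0.783.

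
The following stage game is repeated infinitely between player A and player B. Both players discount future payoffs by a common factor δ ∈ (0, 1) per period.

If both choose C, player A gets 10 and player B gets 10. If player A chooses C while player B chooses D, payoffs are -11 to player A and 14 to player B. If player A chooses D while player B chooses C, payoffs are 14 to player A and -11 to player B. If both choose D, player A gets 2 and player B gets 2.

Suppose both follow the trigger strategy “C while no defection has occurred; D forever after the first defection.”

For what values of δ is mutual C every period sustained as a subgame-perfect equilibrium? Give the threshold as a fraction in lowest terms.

1/3

10/(1−δ) ≥ 14 + 2δ/(1−δ)
10 ≥ 14 − 12δ
δ ≥ 4/12 = 1/3.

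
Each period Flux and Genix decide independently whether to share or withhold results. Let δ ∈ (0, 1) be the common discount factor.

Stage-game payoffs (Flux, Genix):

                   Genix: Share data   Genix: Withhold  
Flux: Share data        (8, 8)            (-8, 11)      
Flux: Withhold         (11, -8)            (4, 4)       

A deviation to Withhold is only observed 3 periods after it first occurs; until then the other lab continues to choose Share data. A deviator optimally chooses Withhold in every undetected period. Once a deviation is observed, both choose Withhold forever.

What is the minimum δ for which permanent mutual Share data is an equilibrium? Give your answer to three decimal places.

0.754

The best deviation is to choose Withhold for all 3 undetected periods, earning 11 each, then 4 forever once detected.
Deviation value: 11(1−δ^3)/(1−δ) + 4δ^3/(1−δ); cooperation value: 8/(1−δ).
IC: 8 ≥ 11(1−δ^3) + 4δ^3 = 11 − 7δ^3.
So δ^3 ≥ 3/7, giving δ ≥ (3/7)^(1/3) ≈ 0.754.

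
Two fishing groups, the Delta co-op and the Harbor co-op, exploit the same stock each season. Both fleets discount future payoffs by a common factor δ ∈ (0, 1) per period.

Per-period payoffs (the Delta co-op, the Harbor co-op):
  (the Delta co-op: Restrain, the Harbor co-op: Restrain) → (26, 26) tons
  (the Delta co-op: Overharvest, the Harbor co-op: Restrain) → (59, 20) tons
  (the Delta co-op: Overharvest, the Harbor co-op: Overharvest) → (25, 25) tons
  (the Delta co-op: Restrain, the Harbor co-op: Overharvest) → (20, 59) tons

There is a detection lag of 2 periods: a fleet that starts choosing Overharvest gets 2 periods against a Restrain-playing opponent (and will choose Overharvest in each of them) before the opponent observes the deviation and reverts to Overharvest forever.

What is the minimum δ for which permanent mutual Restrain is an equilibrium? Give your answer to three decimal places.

0.985

A deviator earns 59 for 2 periods, then 25 forever; cooperating earns 26 forever. Multiplying the IC by (1−δ):
26 ≥ 59(1−δ^2) + 25δ^2, so 34·δ^2 ≥ 33 and δ^2 ≥ 33/34.
δ ≥ (33/34)^(1/2) ≈ 0.985.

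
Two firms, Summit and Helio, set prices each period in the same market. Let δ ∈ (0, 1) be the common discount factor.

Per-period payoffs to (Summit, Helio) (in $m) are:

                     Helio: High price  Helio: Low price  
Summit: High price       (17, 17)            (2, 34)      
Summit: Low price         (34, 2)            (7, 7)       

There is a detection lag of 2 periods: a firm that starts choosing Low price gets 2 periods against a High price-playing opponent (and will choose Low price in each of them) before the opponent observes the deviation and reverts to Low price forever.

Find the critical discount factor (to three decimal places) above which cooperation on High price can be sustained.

The best deviation is to choose Low price for all 2 undetected periods, earning 34 each, then 7 forever once detected.
Deviation value: 34(1−δ^2)/(1−δ) + 7δ^2/(1−δ); cooperation value: 17/(1−δ).
IC: 17 ≥ 34(1−δ^2) + 7δ^2 = 34 − 27δ^2.
So δ^2 ≥ 17/27, giving δ ≥ (17/27)^(1/2) ≈ 0.793.

0.793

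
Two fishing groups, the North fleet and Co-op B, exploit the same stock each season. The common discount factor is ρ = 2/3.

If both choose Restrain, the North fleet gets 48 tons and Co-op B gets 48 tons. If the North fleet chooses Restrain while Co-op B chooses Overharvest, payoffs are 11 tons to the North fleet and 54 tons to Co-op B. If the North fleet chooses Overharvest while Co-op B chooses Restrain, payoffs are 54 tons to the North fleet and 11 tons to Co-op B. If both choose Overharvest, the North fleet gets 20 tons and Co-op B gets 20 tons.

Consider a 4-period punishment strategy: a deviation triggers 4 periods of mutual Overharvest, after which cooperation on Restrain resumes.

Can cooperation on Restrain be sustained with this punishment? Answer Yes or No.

Yes

Comparing payoff streams over the 5 periods until play realigns: cooperate → 48(1+ρ+…+ρ^4); deviate → 54 + 20(ρ+…+ρ^4).
Cooperation is sustained iff (48−20)(ρ+…+ρ^4) ≥ 54−48.
ρ+…+ρ^4 = 2/3·(1−(2/3)^4)/(1−2/3) = 1.6049, and (54−48)/(48−20) = 0.2143.
1.6049 ≥ 0.2143, so cooperation is sustainable.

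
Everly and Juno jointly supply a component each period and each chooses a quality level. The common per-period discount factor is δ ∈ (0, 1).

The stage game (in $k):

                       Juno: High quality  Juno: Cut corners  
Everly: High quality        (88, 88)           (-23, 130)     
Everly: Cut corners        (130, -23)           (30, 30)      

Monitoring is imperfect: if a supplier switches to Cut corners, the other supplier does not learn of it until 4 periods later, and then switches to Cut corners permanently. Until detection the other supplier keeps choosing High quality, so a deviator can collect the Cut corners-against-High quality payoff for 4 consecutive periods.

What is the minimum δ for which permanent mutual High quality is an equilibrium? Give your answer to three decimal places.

0.805

The best deviation is to choose Cut corners for all 4 undetected periods, earning 130 each, then 30 forever once detected.
Deviation value: 130(1−δ^4)/(1−δ) + 30δ^4/(1−δ); cooperation value: 88/(1−δ).
IC: 88 ≥ 130(1−δ^4) + 30δ^4 = 130 − 100δ^4.
So δ^4 ≥ 42/100 = 21/50, giving δ ≥ (21/50)^(1/4) ≈ 0.805.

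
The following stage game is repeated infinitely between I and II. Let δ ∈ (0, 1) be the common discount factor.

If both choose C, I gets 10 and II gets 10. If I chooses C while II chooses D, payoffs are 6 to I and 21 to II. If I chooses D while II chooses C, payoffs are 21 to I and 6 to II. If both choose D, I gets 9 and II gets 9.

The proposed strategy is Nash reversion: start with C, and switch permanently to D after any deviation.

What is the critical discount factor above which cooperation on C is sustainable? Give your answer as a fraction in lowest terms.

Cooperation forever yields 10 each period: 10/(1−δ).
Deviating yields 21 once, then 9 forever: 21 + 9δ/(1−δ).
No profitable deviation requires 10/(1−δ) ≥ 21 + 9δ/(1−δ).
Multiplying by (1−δ): 10 ≥ 21(1−δ) + 9δ = 21 − 12δ.
So 12δ ≥ 11, i.e. δ ≥ 11/12.

11/12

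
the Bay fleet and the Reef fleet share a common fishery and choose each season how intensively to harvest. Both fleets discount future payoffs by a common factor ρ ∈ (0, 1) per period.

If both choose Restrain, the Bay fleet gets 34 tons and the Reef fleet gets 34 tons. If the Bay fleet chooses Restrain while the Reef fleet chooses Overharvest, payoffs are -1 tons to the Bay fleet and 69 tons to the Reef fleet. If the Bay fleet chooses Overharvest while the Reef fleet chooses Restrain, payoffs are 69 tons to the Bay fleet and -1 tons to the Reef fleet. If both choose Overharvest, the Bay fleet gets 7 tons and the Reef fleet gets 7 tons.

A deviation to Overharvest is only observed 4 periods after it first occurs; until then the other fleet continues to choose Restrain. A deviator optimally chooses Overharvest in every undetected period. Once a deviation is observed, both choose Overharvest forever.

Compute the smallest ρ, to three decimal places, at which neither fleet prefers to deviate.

0.867

Deviating for the 4 undetected periods gains 69−34 = 35 per period over cooperation, then loses 34−7 = 27 per period forever once punishment starts.
Gain: 35(1 + ρ + … + ρ^3); loss: 27·ρ^4/(1−ρ).
No profitable deviation ⇔ 35(1−ρ^4) ≤ 27·ρ^4, i.e. ρ^4 ≥ 35/(35+27) = 35/62.
Hence ρ ≥ (35/62)^(1/4) ≈ 0.867.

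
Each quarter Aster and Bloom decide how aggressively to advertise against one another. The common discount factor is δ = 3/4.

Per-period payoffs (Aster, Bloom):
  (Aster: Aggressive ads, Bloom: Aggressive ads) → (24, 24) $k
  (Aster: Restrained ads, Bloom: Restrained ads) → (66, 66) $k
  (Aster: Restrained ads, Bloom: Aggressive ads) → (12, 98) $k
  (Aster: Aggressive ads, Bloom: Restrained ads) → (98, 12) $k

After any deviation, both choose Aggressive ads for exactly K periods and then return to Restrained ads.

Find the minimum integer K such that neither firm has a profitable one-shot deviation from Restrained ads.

2

IC: δ(1−δ^K)/(1−δ) ≥ (98−66)/(66−24) = 16/21.
With δ = 3/4: need 1 − δ^K ≥ 16/21·(1−3/4)/(3/4), i.e. δ^K ≤ 0.7460.
Since (3/4)^1 = 0.7500 and (3/4)^2 = 0.5625, the smallest such K is 2.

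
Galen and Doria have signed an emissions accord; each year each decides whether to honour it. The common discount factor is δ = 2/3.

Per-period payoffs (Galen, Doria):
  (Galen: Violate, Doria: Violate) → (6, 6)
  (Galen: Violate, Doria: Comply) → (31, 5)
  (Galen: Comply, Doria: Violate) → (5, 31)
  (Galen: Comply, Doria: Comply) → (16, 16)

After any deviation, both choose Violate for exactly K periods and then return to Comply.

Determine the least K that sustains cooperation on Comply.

4

IC: δ(1−δ^K)/(1−δ) ≥ (31−16)/(16−6) = 3/2.
With δ = 2/3: need 1 − δ^K ≥ 3/2·(1−2/3)/(2/3), i.e. δ^K ≤ 0.2500.
Since (2/3)^3 = 0.2963 and (2/3)^4 = 0.1975, the smallest such K is 4.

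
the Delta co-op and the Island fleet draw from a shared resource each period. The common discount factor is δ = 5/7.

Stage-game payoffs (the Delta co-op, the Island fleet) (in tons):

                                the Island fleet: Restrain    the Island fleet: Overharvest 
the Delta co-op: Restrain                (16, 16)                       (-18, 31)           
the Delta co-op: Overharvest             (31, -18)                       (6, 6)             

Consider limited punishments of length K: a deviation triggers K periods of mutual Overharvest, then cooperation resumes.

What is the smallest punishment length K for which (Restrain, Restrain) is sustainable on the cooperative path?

3

No profitable deviation requires (16−6)(δ+…+δ^K) ≥ 31−16, i.e. δ+…+δ^K ≥ 3/2 ≈ 1.5000.
With δ = 5/7, the partial sums are K=1: 0.7143, K=2: 1.2245, K=3: 1.5889.
K = 3 is the first length at which the sum reaches 1.5000.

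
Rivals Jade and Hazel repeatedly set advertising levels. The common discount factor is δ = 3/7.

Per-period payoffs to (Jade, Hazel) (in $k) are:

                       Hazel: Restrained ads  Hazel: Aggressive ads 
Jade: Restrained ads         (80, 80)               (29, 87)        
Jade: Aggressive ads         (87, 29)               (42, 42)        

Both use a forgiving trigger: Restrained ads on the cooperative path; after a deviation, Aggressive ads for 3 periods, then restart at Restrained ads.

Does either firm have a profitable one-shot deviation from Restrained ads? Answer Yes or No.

IC: δ+…+δ^3 ≥ (87−80)/(80−42) = 7/38.
At δ = 3/7: partial sum = 0.6910 ≥ 0.1842. Cooperation sustainable.

No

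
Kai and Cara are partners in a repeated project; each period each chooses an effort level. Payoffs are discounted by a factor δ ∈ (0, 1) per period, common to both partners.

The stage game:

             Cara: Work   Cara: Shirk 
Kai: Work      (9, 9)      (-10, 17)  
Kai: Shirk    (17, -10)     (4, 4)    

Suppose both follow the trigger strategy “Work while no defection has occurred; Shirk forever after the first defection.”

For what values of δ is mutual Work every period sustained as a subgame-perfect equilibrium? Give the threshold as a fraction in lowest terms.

Under grim trigger the critical discount factor is (T−C)/(T−P) with T = 17, C = 9, P = 4.
δ* = (17−9)/(17−4) = 8/13.

8/13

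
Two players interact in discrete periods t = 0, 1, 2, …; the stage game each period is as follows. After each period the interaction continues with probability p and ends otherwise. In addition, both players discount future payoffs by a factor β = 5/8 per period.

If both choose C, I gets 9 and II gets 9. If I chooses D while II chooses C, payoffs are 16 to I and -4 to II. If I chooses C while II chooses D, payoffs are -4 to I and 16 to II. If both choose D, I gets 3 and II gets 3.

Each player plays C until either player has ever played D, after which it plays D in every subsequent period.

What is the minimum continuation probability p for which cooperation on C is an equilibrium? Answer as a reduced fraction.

56/65

Expected continuation weight on next period's payoff is β·p = 5/8·p, which plays the role of the discount factor.
Cooperation requires 5/8·p ≥ (16−9)/(16−3) = 7/13, hence p ≥ 56/65.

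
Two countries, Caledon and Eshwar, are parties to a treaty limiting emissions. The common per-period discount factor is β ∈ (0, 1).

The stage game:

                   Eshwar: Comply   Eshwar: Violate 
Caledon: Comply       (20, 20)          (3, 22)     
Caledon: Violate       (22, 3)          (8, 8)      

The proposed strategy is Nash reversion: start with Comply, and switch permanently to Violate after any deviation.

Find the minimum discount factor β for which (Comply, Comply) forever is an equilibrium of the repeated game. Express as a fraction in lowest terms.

1/7

Under grim trigger the critical discount factor is (T−C)/(T−P) with T = 22, C = 20, P = 8.
β* = (22−20)/(22−8) = 2/14 = 1/7.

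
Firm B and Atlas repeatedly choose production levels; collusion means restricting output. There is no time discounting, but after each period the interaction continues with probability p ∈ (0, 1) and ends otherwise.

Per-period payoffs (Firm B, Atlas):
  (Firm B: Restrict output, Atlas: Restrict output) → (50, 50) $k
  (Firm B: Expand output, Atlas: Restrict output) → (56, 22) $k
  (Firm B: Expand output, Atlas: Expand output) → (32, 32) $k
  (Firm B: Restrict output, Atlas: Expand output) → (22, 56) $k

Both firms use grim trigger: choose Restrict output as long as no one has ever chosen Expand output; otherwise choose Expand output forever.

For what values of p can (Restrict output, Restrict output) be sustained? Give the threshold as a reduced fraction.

1/4

Expected cooperation value is 50 + p·50 + p²·50 + … = 50/(1−p); deviation gives 56 + p·32/(1−p).
50 ≥ 56(1−p) + 32p ⇒ 24p ≥ 6 ⇒ p ≥ 6/24 = 1/4.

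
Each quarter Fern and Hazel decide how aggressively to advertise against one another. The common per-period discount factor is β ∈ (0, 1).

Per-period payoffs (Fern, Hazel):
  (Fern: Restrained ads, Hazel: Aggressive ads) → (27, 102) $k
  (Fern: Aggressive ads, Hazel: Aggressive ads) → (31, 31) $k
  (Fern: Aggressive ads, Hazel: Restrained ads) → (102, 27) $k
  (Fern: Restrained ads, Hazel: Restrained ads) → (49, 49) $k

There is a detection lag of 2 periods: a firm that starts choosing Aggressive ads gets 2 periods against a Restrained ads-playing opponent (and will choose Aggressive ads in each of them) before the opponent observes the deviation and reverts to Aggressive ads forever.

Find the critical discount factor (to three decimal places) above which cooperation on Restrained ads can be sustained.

Deviating for the 2 undetected periods gains 102−49 = 53 per period over cooperation, then loses 49−31 = 18 per period forever once punishment starts.
Gain: 53(1 + β + … + β^1); loss: 18·β^2/(1−β).
No profitable deviation ⇔ 53(1−β^2) ≤ 18·β^2, i.e. β^2 ≥ 53/(53+18) = 53/71.
Hence β ≥ (53/71)^(1/2) ≈ 0.864.

0.864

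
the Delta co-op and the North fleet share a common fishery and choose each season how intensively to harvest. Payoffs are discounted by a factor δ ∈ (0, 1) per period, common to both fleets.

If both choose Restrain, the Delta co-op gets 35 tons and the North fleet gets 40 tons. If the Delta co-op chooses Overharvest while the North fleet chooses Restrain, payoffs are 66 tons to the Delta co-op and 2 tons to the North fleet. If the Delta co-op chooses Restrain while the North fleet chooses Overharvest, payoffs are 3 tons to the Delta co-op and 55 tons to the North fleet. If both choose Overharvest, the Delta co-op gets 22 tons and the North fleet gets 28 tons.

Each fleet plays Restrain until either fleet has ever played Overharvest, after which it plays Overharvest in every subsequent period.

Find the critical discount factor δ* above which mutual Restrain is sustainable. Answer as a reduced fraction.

the Delta co-op: cooperation gives 35 each period; deviation gives 66 once then 22 forever.
  35/(1−δ) ≥ 66 + 22δ/(1−δ) ⇒ δ ≥ 31/44.
the North fleet: cooperation gives 40 each period; deviation gives 55 once then 28 forever.
  δ ≥ 15/27 = 5/9.
Both must hold, so the binding constraint is the Delta co-op's: δ ≥ 31/44.

31/44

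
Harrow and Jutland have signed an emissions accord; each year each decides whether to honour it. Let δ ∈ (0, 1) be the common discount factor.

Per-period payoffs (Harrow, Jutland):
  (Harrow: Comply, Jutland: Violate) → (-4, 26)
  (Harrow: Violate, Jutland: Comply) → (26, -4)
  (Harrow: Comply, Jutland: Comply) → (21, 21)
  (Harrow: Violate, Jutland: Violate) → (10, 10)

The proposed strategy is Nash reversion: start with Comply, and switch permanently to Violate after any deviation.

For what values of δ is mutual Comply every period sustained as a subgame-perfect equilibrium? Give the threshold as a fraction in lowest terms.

5/16

21/(1−δ) ≥ 26 + 10δ/(1−δ)
21 ≥ 26 − 16δ
δ ≥ 5/16.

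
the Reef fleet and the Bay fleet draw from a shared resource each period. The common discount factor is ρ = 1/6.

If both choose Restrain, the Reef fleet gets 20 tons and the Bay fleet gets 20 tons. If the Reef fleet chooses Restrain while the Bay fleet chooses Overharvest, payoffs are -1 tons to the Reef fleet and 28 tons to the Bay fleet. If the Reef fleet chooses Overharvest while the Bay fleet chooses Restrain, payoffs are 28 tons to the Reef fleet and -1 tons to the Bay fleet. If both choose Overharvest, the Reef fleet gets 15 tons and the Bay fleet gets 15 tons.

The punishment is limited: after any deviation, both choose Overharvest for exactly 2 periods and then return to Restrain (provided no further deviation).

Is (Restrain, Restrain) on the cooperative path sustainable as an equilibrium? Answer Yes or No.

A one-shot deviation gives 28 now, then 15 for 2 periods, then back to 20.
Gain from deviating: (28−20) today; loss: (20−15) in each of the next 2 periods.
No-deviation condition: (20−15)(ρ+…+ρ^2) ≥ 28−20, i.e. ρ+…+ρ^2 ≥ 8/5.
At ρ = 1/6: ρ+…+ρ^2 = 0.1944 < 1.6000.
So cooperation is not sustainable.

No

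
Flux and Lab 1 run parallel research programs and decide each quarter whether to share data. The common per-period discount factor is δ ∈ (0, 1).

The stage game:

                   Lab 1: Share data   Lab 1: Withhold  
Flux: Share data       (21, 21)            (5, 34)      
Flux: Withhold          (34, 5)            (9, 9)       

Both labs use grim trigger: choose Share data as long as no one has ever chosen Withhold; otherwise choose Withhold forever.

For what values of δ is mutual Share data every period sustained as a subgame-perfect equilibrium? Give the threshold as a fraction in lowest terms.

One-period gain from deviating is 34 − 21 = 13. The loss is 21 − 9 = 12 in every subsequent period, with present value 12·δ/(1−δ).
Deviation is unprofitable when 12·δ/(1−δ) ≥ 13, i.e. δ/(1−δ) ≥ 13/12.
Equivalently δ ≥ 13/(13+12) = 13/25.

13/25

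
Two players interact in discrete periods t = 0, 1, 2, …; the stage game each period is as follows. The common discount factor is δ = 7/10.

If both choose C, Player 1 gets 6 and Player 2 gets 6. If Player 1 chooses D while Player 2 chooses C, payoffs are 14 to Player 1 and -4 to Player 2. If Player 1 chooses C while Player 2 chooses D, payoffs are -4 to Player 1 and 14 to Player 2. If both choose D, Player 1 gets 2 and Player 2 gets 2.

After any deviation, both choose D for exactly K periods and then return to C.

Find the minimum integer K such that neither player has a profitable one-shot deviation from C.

No profitable deviation requires (6−2)(δ+…+δ^K) ≥ 14−6, i.e. δ+…+δ^K ≥ 2 ≈ 2.0000.
With δ = 7/10, the partial sums are K=1: 0.7000, K=2: 1.1900, K=3: 1.5330, K=4: 1.7731, K=5: 1.9412, K=6: 2.0588.
K = 6 is the first length at which the sum reaches 2.0000.

6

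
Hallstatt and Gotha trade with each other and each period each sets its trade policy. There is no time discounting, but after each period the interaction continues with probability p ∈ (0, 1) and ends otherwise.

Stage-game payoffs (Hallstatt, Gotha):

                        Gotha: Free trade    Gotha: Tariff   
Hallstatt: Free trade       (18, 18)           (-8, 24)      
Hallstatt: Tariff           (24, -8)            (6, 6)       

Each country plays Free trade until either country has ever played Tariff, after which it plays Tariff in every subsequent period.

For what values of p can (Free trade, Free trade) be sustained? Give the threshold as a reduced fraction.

1/3

With no time discounting, the continuation probability p plays the role of the discount factor.
Grim-trigger IC: 18/(1−p) ≥ 24 + 6p/(1−p) ⇒ p ≥ (24−18)/(24−6) = 1/3.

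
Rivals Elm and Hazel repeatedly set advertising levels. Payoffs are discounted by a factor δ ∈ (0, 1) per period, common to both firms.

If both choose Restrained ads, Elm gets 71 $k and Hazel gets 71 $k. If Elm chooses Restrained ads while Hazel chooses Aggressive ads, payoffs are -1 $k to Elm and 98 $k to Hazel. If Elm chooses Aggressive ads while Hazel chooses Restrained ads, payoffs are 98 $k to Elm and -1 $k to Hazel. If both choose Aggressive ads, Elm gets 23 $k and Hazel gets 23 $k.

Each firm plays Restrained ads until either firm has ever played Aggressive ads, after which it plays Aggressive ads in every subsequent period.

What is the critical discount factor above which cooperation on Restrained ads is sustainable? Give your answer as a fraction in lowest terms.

9/25

Cooperation forever yields 71 each period: 71/(1−δ).
Deviating yields 98 once, then 23 forever: 98 + 23δ/(1−δ).
No profitable deviation requires 71/(1−δ) ≥ 98 + 23δ/(1−δ).
Multiplying by (1−δ): 71 ≥ 98(1−δ) + 23δ = 98 − 75δ.
So 75δ ≥ 27, i.e. δ ≥ 27/75 = 9/25.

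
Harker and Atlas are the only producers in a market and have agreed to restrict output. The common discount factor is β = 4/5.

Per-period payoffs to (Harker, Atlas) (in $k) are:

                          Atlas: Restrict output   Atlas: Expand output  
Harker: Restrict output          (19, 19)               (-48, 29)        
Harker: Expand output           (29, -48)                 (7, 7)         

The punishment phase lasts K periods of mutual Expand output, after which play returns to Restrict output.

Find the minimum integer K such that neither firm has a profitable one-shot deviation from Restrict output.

IC: β(1−β^K)/(1−β) ≥ (29−19)/(19−7) = 5/6.
With β = 4/5: need 1 − β^K ≥ 5/6·(1−4/5)/(4/5), i.e. β^K ≤ 0.7917.
Since (4/5)^1 = 0.8000 and (4/5)^2 = 0.6400, the smallest such K is 2.

2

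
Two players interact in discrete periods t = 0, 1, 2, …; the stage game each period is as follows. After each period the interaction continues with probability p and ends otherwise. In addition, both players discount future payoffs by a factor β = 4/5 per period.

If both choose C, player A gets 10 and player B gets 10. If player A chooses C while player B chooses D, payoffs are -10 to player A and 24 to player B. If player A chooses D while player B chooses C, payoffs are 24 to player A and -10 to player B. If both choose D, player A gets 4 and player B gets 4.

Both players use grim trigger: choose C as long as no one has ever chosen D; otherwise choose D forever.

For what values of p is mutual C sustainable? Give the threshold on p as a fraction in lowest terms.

Expected continuation weight on next period's payoff is β·p = 4/5·p, which plays the role of the discount factor.
Cooperation requires 4/5·p ≥ (24−10)/(24−4) = 7/10, hence p ≥ 7/8.

7/8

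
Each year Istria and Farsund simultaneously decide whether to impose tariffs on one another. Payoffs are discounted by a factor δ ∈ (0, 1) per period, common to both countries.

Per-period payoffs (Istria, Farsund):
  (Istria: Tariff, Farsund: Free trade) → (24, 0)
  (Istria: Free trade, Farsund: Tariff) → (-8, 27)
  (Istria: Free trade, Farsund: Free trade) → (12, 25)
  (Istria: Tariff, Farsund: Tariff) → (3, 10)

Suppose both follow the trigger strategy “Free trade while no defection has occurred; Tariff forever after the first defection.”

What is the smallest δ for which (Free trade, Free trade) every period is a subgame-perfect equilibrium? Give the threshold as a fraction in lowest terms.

4/7

Istria's threshold: (24−12)/(24−3) = 4/7.
Farsund's threshold: (27−25)/(27−10) = 2/17.
4/7 > 2/17, so Istria binds and δ* = 4/7.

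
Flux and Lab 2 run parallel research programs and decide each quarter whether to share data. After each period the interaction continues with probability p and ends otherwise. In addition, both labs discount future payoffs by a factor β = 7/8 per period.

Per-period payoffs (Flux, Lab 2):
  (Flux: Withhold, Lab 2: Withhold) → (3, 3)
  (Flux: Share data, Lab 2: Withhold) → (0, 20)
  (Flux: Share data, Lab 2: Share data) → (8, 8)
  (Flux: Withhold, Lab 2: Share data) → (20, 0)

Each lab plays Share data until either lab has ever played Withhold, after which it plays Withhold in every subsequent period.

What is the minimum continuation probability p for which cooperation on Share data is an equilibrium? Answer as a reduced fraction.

Expected continuation weight on next period's payoff is β·p = 7/8·p, which plays the role of the discount factor.
Cooperation requires 7/8·p ≥ (20−8)/(20−3) = 12/17, hence p ≥ 96/119.

96/119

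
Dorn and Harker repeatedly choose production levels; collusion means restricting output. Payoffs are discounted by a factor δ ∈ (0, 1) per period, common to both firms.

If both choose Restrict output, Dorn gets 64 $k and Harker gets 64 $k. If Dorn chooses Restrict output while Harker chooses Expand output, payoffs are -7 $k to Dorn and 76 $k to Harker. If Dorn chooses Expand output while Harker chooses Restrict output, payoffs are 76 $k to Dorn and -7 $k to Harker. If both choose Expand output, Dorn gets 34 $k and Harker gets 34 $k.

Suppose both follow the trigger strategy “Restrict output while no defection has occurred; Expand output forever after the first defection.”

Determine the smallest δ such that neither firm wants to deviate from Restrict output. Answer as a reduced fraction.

2/7

Cooperation forever yields 64 each period: 64/(1−δ).
Deviating yields 76 once, then 34 forever: 76 + 34δ/(1−δ).
No profitable deviation requires 64/(1−δ) ≥ 76 + 34δ/(1−δ).
Multiplying by (1−δ): 64 ≥ 76(1−δ) + 34δ = 76 − 42δ.
So 42δ ≥ 12, i.e. δ ≥ 12/42 = 2/7.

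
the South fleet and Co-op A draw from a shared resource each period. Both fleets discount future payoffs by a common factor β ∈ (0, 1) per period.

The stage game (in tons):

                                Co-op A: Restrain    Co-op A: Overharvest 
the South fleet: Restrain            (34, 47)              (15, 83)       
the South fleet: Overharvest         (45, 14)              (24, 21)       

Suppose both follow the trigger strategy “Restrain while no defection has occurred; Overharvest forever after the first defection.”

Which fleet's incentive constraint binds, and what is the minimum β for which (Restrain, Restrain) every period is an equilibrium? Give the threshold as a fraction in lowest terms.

Co-op A; β ≥ 18/31

the South fleet: cooperation gives 34 each period; deviation gives 45 once then 24 forever.
  34/(1−β) ≥ 45 + 24β/(1−β) ⇒ β ≥ 11/21.
Co-op A: cooperation gives 47 each period; deviation gives 83 once then 21 forever.
  β ≥ 36/62 = 18/31.
Both must hold, so the binding constraint is Co-op A's: β ≥ 18/31.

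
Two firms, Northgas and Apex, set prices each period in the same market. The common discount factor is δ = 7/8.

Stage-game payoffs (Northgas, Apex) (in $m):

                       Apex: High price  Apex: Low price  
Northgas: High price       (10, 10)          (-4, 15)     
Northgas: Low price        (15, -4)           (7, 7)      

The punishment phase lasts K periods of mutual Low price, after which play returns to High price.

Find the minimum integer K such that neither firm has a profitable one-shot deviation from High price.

Need Σ_{k=1}^{K} δ^k ≥ (15−10)/(10−7) = 1.6667 at δ = 7/8.
At K = 2 the sum is 1.6406 < 1.6667; at K = 3 it is 2.3105 ≥ 1.6667.
So the minimum punishment length is K = 3.

3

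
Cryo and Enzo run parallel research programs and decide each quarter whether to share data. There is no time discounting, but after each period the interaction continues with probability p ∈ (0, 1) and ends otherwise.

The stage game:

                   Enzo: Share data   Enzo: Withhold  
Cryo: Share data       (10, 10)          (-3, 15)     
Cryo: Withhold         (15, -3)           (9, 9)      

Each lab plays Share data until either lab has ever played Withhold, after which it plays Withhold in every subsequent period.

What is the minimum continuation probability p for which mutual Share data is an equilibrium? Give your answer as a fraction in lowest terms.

With no time discounting, the continuation probability p plays the role of the discount factor.
Grim-trigger IC: 10/(1−p) ≥ 15 + 9p/(1−p) ⇒ p ≥ (15−10)/(15−9) = 5/6.

5/6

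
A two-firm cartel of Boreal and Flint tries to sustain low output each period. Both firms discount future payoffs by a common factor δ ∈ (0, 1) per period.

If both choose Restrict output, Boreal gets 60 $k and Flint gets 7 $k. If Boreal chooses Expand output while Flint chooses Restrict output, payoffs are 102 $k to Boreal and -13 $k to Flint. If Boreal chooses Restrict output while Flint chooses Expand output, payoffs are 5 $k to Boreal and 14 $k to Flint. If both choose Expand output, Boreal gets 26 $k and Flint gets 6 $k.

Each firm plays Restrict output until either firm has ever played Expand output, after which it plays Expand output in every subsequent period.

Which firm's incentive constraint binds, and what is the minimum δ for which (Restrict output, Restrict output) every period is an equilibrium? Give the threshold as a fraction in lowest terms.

Flint; δ ≥ 7/8

Boreal: cooperation gives 60 each period; deviation gives 102 once then 26 forever.
  60/(1−δ) ≥ 102 + 26δ/(1−δ) ⇒ δ ≥ 42/76 = 21/38.
Flint: cooperation gives 7 each period; deviation gives 14 once then 6 forever.
  δ ≥ 7/8.
Both must hold, so the binding constraint is Flint's: δ ≥ 7/8.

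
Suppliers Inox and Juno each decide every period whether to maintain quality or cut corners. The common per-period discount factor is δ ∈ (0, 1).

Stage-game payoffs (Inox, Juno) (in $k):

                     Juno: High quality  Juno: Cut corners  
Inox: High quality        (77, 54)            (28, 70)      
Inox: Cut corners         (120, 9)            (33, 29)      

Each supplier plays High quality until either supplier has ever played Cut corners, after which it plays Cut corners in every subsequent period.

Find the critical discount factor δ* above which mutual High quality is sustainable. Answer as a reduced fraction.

43/87

Inox's threshold: (120−77)/(120−33) = 43/87.
Juno's threshold: (70−54)/(70−29) = 16/41.
43/87 > 16/41, so Inox binds and δ* = 43/87.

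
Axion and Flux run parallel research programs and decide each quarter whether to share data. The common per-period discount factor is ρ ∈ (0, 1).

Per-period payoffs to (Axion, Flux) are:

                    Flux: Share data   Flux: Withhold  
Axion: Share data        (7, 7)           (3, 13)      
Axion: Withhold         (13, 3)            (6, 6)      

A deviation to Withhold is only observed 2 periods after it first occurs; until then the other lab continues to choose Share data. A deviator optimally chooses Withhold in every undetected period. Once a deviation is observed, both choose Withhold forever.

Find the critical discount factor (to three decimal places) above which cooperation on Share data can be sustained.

Deviating for the 2 undetected periods gains 13−7 = 6 per period over cooperation, then loses 7−6 = 1 per period forever once punishment starts.
Gain: 6(1 + ρ + … + ρ^1); loss: 1·ρ^2/(1−ρ).
No profitable deviation ⇔ 6(1−ρ^2) ≤ 1·ρ^2, i.e. ρ^2 ≥ 6/(6+1) = 6/7.
Hence ρ ≥ (6/7)^(1/2) ≈ 0.926.

0.926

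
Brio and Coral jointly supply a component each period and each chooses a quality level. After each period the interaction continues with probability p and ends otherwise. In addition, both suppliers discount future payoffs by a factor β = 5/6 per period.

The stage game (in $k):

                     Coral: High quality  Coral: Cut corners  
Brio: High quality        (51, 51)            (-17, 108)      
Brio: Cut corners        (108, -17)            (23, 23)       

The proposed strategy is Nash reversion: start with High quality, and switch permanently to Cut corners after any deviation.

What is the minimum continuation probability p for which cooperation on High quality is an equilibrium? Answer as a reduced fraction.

342/425

With continuation probability p and discount β, the effective per-period discount factor is βp.
Grim-trigger IC: βp ≥ (108−51)/(108−23) = 57/85.
So p ≥ (57/85)/(5/6) = 342/425.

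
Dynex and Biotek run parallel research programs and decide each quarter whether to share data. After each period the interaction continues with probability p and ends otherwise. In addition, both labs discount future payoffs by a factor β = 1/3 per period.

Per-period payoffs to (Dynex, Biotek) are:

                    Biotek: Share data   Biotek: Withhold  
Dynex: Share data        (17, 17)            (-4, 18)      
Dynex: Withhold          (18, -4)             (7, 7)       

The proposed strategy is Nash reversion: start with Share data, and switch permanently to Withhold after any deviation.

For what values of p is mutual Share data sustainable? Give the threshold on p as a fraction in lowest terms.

3/11

With continuation probability p and discount β, the effective per-period discount factor is βp.
Grim-trigger IC: βp ≥ (18−17)/(18−7) = 1/11.
So p ≥ (1/11)/(1/3) = 3/11.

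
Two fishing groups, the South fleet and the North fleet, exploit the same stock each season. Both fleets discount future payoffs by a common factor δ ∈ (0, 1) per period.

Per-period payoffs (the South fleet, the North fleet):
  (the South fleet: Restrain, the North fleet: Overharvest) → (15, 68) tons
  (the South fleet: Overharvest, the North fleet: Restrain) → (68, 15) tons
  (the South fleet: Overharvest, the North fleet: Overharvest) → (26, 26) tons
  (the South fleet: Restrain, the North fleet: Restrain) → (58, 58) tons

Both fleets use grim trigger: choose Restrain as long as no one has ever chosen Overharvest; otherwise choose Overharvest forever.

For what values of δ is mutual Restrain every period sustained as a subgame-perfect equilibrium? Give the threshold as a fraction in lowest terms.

One-period gain from deviating is 68 − 58 = 10. The loss is 58 − 26 = 32 in every subsequent period, with present value 32·δ/(1−δ).
Deviation is unprofitable when 32·δ/(1−δ) ≥ 10, i.e. δ/(1−δ) ≥ 5/16.
Equivalently δ ≥ 10/(10+32) = 5/21.

5/21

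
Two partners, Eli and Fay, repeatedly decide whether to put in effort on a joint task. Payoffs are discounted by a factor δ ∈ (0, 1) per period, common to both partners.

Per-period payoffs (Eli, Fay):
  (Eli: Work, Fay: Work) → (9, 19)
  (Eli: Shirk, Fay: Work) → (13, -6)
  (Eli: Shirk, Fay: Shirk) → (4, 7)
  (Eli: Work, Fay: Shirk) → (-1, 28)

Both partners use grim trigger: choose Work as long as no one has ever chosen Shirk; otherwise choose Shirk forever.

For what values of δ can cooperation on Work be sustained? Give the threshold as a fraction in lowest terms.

Eli's threshold: (13−9)/(13−4) = 4/9.
Fay's threshold: (28−19)/(28−7) = 3/7.
4/9 > 3/7, so Eli binds and δ* = 4/9.

4/9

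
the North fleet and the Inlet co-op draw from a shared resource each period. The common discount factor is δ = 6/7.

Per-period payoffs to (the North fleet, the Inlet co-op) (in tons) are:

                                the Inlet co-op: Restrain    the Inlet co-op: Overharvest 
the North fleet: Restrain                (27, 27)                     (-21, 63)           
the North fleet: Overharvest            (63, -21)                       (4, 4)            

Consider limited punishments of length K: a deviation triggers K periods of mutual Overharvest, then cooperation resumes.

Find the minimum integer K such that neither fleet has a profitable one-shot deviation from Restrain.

2

No profitable deviation requires (27−4)(δ+…+δ^K) ≥ 63−27, i.e. δ+…+δ^K ≥ 36/23 ≈ 1.5652.
With δ = 6/7, the partial sums are K=1: 0.8571, K=2: 1.5918.
K = 2 is the first length at which the sum reaches 1.5652.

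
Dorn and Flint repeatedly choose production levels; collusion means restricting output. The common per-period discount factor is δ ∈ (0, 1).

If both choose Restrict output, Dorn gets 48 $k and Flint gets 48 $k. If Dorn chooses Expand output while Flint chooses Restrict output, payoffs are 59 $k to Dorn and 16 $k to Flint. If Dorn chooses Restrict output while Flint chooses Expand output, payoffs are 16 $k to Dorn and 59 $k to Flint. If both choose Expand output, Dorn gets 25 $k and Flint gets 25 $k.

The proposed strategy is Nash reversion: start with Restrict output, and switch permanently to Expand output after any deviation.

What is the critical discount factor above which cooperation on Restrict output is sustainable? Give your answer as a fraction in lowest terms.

One-period gain from deviating is 59 − 48 = 11. The loss is 48 − 25 = 23 in every subsequent period, with present value 23·δ/(1−δ).
Deviation is unprofitable when 23·δ/(1−δ) ≥ 11, i.e. δ/(1−δ) ≥ 11/23.
Equivalently δ ≥ 11/(11+23) = 11/34.

11/34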